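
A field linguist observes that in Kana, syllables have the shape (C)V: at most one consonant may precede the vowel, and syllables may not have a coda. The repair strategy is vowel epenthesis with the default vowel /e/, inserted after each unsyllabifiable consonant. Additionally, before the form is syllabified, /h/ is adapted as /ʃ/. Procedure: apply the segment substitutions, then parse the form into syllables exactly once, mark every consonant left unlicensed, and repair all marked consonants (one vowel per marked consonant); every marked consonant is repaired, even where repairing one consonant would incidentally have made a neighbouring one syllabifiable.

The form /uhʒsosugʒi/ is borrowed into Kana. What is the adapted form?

Substitution: /h/ → /ʃ/, giving /uʃʒsosugʒi/.
Under (C)V, the unsyllabifiable consonants are /ʃ/, /ʒ/, /g/ (no codas are permitted; onsets are limited to one consonant).
Epenthesis after each stranded consonant: /ʃ/ → /ʃe/, /ʒ/ → /ʒe/, /g/ → /ge/.

uʃeʒesosugeʒi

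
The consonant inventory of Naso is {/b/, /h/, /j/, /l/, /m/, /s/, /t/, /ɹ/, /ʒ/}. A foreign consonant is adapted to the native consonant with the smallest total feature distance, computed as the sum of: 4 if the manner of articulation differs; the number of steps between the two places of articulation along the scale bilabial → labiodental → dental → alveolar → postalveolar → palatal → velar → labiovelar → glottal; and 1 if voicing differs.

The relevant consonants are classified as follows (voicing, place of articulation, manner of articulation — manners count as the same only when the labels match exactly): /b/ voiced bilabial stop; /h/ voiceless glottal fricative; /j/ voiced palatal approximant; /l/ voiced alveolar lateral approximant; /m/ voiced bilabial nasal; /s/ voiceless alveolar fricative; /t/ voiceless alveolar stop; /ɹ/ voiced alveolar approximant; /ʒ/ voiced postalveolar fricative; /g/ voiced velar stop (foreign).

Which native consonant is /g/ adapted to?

t

/t/ is closest: same manner (stop), place distance 3 (velar→alveolar), voicing differs (+1); total 4. Next closest is /j/ at distance 5.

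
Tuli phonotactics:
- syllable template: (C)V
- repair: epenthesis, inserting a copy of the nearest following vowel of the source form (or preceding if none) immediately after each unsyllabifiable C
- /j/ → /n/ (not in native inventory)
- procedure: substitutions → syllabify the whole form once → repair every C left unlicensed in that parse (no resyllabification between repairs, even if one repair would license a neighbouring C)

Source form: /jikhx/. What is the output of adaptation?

nikihixi

Substitution: /j/ → /n/, giving /nikhx/.
Syllabifying with onset maximization leaves /k/, /h/, /x/ stranded (no codas are permitted; onsets are limited to one consonant).
Epenthesis after each stranded consonant: /k/ → /ki/, /h/ → /hi/, /x/ → /xi/.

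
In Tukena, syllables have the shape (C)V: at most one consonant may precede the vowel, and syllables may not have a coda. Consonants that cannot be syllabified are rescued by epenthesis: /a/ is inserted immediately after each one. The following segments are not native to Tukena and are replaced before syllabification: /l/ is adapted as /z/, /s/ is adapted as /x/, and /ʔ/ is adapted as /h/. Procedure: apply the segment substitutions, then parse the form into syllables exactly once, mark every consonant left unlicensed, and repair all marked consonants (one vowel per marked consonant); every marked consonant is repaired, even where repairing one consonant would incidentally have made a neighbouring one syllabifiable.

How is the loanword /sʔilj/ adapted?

xahizaja

Substitution: /s/ → /x/, /ʔ/ → /h/, /l/ → /z/, giving /xhizj/.
The consonants /x/, /z/, /j/ cannot be parsed into a legal (C)V syllable (no codas are permitted; onsets are limited to one consonant).
Inserting the epenthetic vowel yields /x/ → /xa/, /z/ → /za/, /j/ → /ja/.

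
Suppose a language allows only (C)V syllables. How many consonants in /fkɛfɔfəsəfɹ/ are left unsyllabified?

3

Under (C)V, the unsyllabifiable consonants are /f/, /f/, /ɹ/ (no codas are permitted; onsets are limited to one consonant).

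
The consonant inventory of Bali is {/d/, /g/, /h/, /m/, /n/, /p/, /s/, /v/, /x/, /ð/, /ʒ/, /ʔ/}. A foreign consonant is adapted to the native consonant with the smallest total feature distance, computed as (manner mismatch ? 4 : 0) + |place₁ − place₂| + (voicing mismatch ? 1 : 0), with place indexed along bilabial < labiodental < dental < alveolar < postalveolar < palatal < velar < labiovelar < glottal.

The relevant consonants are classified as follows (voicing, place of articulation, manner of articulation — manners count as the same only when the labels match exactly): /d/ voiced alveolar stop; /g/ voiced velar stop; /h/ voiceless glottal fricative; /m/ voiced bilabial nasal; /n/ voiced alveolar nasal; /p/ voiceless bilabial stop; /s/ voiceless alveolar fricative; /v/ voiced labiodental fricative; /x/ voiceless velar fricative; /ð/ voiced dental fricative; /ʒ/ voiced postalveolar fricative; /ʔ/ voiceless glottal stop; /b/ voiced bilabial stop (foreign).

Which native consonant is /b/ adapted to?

/p/ is closest: same manner (stop), place distance 0 (bilabial→bilabial), voicing differs (+1); total 1. Next closest is /d/ at distance 3.

p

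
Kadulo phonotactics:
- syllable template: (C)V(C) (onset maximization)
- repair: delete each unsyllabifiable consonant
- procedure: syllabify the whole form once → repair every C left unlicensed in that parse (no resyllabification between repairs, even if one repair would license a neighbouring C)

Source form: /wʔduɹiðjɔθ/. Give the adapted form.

duɹiðjɔθ

Syllabifying with onset maximization leaves /w/, /ʔ/ stranded (at most one coda consonant is licensed; onsets are limited to one consonant).
Deletion applies to /w/, /ʔ/.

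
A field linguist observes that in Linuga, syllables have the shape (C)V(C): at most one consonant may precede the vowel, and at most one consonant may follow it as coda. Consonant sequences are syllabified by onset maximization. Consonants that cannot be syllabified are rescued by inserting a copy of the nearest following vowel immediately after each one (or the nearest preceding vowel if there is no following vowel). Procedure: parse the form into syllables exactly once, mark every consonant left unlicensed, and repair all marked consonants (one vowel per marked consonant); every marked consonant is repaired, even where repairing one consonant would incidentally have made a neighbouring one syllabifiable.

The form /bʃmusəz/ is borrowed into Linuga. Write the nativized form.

buʃumusəz

Syllabifying with onset maximization leaves /b/, /ʃ/ stranded (at most one coda consonant is licensed; onsets are limited to one consonant).
Epenthesis after each stranded consonant: /b/ → /bu/, /ʃ/ → /ʃu/.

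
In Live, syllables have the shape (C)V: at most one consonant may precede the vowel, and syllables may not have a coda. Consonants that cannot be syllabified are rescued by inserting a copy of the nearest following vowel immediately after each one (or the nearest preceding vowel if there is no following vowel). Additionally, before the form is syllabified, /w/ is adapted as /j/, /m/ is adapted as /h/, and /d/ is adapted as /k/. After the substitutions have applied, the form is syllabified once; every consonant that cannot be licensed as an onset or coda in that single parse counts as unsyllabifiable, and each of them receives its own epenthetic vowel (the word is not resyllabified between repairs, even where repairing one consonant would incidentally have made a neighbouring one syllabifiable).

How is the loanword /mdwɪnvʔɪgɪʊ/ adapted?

Substitution: /m/ → /h/, /d/ → /k/, /w/ → /j/, giving /hkjɪnvʔɪgɪʊ/.
Syllabifying with onset maximization leaves /h/, /k/, /n/, /v/ stranded (no codas are permitted; onsets are limited to one consonant).
Inserting the epenthetic vowel yields /h/ → /hɪ/, /k/ → /kɪ/, /n/ → /nɪ/, /v/ → /vɪ/.

hɪkɪjɪnɪvɪʔɪgɪʊ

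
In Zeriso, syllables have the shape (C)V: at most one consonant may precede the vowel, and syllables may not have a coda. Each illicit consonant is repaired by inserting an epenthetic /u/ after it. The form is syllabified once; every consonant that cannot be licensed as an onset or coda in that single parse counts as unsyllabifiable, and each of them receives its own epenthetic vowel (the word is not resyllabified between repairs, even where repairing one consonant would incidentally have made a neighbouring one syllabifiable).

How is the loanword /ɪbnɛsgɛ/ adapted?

Syllabifying with onset maximization leaves /b/, /s/ stranded (no codas are permitted; onsets are limited to one consonant).
Inserting the epenthetic vowel yields /b/ → /bu/, /s/ → /su/.

ɪbunɛsugɛ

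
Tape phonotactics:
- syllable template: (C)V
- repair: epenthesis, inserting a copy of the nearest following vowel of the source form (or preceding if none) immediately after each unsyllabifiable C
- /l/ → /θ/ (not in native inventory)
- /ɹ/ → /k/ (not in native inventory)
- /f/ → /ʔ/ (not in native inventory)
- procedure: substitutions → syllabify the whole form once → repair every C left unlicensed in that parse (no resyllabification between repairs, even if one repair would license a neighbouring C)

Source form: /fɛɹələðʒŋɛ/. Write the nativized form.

Substitution: /f/ → /ʔ/, /ɹ/ → /k/, /l/ → /θ/, giving /ʔɛkəθəðʒŋɛ/.
Under (C)V, the unsyllabifiable consonants are /ð/, /ʒ/ (no codas are permitted; onsets are limited to one consonant).
Inserting the epenthetic vowel yields /ð/ → /ðɛ/, /ʒ/ → /ʒɛ/.

ʔɛkəθəðɛʒɛŋɛ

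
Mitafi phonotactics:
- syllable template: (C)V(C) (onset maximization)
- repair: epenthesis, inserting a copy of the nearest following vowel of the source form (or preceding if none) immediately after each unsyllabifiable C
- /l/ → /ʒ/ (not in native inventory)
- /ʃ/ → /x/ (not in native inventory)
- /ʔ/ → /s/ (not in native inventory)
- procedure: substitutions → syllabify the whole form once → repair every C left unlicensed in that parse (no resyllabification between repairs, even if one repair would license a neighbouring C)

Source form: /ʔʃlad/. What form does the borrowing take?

saxaʒad

Substitution: /ʔ/ → /s/, /ʃ/ → /x/, /l/ → /ʒ/, giving /sxʒad/.
Syllabifying with onset maximization leaves /s/, /x/ stranded (at most one coda consonant is licensed; onsets are limited to one consonant).
Each unlicensed consonant becomes the onset of a new syllable: /s/ → /sa/, /x/ → /xa/.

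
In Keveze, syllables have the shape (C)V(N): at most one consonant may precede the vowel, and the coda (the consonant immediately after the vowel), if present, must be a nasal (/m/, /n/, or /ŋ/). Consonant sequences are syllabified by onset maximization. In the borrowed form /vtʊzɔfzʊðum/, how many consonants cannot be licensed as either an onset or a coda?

Under (C)V(N), the unsyllabifiable consonants are /v/, /f/ (only a nasal (/m/, /n/, or /ŋ/) is licensed in coda position; onsets are limited to one consonant).

2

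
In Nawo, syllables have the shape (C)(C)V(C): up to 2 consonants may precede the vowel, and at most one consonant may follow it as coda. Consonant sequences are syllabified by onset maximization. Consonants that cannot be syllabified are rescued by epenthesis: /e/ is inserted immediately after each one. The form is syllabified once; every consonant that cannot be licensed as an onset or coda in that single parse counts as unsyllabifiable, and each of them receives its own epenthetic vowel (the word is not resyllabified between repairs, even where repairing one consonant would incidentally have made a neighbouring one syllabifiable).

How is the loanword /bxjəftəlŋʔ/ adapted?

Syllabifying with onset maximization leaves /b/, /ŋ/, /ʔ/ stranded (at most one coda consonant is licensed; onsets may contain at most 2 consonants).
Epenthesis after each stranded consonant: /b/ → /be/, /ŋ/ → /ŋe/, /ʔ/ → /ʔe/.

bexjəftəlŋeʔe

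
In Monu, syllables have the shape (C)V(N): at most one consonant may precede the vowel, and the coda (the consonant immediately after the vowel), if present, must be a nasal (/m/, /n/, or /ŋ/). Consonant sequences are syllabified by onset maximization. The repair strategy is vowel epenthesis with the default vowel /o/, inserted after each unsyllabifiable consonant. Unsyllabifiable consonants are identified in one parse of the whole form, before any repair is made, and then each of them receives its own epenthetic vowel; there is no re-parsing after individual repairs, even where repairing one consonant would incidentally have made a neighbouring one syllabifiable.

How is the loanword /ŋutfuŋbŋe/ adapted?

ŋutofuŋboŋe

Under (C)V(N), the unsyllabifiable consonants are /t/, /b/ (only a nasal (/m/, /n/, or /ŋ/) is licensed in coda position; onsets are limited to one consonant).
Inserting the epenthetic vowel yields /t/ → /to/, /b/ → /bo/.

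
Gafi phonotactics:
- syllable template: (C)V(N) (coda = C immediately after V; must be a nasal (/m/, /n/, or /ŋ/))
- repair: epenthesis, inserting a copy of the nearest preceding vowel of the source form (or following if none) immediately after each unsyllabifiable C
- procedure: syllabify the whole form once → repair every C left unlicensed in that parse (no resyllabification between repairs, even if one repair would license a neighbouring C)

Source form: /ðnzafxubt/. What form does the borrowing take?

ðanazafaxubutu

The consonants /ð/, /n/, /f/, /b/, /t/ cannot be parsed into a legal (C)V(N) syllable (only a nasal (/m/, /n/, or /ŋ/) is licensed in coda position; onsets are limited to one consonant).
Inserting the epenthetic vowel yields /ð/ → /ða/, /n/ → /na/, /f/ → /fa/, /b/ → /bu/, /t/ → /tu/.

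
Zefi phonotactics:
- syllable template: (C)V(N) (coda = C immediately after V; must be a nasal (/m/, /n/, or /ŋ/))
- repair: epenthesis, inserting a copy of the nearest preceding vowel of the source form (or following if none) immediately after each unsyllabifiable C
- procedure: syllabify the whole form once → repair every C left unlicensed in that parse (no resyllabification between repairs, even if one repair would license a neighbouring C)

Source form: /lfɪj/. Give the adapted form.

lɪfɪjɪ

Under (C)V(N), the unsyllabifiable consonants are /l/, /j/ (only a nasal (/m/, /n/, or /ŋ/) is licensed in coda position; onsets are limited to one consonant).
Each unlicensed consonant becomes the onset of a new syllable: /l/ → /lɪ/, /j/ → /jɪ/.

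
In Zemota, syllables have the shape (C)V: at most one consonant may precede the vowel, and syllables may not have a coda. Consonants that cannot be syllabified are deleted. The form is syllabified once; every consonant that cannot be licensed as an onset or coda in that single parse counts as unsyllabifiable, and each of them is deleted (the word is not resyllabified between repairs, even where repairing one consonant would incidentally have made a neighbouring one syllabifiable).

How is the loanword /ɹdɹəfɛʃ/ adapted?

ɹəfɛ

Under (C)V, the unsyllabifiable consonants are /ɹ/, /d/, /ʃ/ (no codas are permitted; onsets are limited to one consonant).
Deleting the stranded consonants removes /ɹ/, /d/, /ʃ/.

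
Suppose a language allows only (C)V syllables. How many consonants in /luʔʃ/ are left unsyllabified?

2

Syllabifying with onset maximization leaves /ʔ/, /ʃ/ stranded (no codas are permitted; onsets are limited to one consonant).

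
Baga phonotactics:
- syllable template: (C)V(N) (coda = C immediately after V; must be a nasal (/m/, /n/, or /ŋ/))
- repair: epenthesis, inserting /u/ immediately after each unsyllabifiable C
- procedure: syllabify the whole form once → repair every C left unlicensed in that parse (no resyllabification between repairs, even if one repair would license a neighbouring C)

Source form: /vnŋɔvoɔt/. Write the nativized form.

vunuŋɔvoɔtu

The consonants /v/, /n/, /t/ cannot be parsed into a legal (C)V(N) syllable (only a nasal (/m/, /n/, or /ŋ/) is licensed in coda position; onsets are limited to one consonant).
Epenthesis after each stranded consonant: /v/ → /vu/, /n/ → /nu/, /t/ → /tu/.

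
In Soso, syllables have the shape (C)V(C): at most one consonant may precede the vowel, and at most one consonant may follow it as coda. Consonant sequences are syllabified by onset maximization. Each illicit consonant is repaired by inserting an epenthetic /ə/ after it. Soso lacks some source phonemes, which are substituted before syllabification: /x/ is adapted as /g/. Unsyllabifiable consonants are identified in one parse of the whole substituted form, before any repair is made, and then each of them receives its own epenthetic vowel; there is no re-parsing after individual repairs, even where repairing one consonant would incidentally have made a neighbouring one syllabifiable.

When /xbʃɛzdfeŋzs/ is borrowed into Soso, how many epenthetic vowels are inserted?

5

After substitution the input is /gbʃɛzdfeŋzs/.
The unsyllabifiable consonants are /g/, /b/, /d/, /z/, /s/; each receives one epenthetic vowel.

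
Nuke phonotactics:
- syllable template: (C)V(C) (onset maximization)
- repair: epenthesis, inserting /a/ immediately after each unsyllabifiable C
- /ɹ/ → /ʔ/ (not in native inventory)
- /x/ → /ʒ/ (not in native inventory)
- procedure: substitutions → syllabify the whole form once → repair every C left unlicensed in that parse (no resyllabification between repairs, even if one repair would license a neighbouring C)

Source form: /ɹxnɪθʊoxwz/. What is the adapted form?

ʔaʒanɪθʊoʒwaza

Substitution: /ɹ/ → /ʔ/, /x/ → /ʒ/, giving /ʔʒnɪθʊoʒwz/.
Syllabifying with onset maximization leaves /ʔ/, /ʒ/, /w/, /z/ stranded (at most one coda consonant is licensed; onsets are limited to one consonant).
Inserting the epenthetic vowel yields /ʔ/ → /ʔa/, /ʒ/ → /ʒa/, /w/ → /wa/, /z/ → /za/.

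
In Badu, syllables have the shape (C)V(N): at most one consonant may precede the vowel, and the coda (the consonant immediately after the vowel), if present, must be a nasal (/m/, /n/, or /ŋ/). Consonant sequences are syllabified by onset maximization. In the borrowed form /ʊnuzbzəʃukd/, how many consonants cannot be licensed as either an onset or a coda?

4

Under (C)V(N), the unsyllabifiable consonants are /z/, /b/, /k/, /d/ (only a nasal (/m/, /n/, or /ŋ/) is licensed in coda position; onsets are limited to one consonant).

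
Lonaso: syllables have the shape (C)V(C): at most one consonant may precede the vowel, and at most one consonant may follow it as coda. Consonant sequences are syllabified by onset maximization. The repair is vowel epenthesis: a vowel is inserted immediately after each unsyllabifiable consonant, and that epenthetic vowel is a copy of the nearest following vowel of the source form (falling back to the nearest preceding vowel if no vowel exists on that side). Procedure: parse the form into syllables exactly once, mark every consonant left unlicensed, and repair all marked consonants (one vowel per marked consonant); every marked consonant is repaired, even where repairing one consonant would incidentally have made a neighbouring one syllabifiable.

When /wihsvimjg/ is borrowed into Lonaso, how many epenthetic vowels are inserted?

3

The unsyllabifiable consonants are /s/, /j/, /g/; each receives one epenthetic vowel.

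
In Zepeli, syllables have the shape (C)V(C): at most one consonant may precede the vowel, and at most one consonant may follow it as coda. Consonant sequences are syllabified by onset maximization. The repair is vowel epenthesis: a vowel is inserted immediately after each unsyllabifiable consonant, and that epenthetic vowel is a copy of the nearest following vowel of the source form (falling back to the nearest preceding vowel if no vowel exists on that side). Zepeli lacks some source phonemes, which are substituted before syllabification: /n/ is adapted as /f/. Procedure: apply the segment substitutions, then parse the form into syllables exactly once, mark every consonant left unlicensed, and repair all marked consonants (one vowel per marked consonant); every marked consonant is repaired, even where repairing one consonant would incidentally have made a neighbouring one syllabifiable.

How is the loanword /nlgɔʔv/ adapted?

fɔlɔgɔʔvɔ

Substitution: /n/ → /f/, giving /flgɔʔv/.
Under (C)V(C), the unsyllabifiable consonants are /f/, /l/, /v/ (at most one coda consonant is licensed; onsets are limited to one consonant).
Inserting the epenthetic vowel yields /f/ → /fɔ/, /l/ → /lɔ/, /v/ → /vɔ/.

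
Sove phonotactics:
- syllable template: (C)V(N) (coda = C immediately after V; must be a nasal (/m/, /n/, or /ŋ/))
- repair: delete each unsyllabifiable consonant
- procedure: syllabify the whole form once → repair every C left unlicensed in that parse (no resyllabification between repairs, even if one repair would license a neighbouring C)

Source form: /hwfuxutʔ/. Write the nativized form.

fuxu

The consonants /h/, /w/, /t/, /ʔ/ cannot be parsed into a legal (C)V(N) syllable (only a nasal (/m/, /n/, or /ŋ/) is licensed in coda position; onsets are limited to one consonant).
Each unlicensed consonant is deleted: /h/, /w/, /t/, /ʔ/.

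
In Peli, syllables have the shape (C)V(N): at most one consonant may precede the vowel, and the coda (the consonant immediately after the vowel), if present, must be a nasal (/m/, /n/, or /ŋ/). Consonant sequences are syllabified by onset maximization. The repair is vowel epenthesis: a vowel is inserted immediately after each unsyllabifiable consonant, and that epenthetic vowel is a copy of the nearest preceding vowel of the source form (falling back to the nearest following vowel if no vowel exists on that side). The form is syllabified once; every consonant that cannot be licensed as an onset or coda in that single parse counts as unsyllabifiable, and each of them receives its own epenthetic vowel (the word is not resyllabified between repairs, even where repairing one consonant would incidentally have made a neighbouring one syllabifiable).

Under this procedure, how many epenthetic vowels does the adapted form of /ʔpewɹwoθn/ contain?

The unsyllabifiable consonants are /ʔ/, /w/, /ɹ/, /θ/, /n/; each receives one epenthetic vowel.

5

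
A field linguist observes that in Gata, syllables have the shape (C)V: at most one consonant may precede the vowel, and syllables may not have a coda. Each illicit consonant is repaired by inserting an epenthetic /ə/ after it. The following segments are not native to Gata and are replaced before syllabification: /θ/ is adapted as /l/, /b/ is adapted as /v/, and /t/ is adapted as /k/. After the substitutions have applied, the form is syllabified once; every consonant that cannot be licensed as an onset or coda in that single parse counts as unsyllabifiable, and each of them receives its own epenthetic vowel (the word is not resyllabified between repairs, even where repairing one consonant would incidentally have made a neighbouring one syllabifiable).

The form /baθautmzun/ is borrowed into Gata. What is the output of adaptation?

valaukəməzunə

Substitution: /b/ → /v/, /θ/ → /l/, /t/ → /k/, giving /valaukmzun/.
The consonants /k/, /m/, /n/ cannot be parsed into a legal (C)V syllable (no codas are permitted; onsets are limited to one consonant).
Epenthesis after each stranded consonant: /k/ → /kə/, /m/ → /mə/, /n/ → /nə/.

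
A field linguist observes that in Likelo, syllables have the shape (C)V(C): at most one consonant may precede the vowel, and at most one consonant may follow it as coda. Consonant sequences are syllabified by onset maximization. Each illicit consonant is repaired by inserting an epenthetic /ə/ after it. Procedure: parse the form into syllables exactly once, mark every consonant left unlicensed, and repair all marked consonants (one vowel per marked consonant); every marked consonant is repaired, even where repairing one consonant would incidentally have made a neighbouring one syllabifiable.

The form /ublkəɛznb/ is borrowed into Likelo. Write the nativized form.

ubləkəɛznəbə

Syllabifying with onset maximization leaves /l/, /n/, /b/ stranded (at most one coda consonant is licensed; onsets are limited to one consonant).
Epenthesis after each stranded consonant: /l/ → /lə/, /n/ → /nə/, /b/ → /bə/.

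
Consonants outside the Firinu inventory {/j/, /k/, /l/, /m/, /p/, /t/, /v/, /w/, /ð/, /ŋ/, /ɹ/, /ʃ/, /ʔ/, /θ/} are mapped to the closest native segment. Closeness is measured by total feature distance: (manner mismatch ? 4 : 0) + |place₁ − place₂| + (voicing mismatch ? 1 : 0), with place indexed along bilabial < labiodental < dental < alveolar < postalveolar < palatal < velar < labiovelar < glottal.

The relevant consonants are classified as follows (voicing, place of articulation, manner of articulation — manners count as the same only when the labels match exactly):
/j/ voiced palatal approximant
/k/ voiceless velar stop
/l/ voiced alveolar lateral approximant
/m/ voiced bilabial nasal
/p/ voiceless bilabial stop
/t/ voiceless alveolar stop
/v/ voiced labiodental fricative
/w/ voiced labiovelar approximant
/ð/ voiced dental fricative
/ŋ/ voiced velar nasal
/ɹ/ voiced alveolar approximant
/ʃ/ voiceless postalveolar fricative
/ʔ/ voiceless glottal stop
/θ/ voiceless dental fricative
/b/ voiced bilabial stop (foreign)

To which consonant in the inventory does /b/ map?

/p/ is closest: same manner (stop), place distance 0 (bilabial→bilabial), voicing differs (+1); total 1. Next closest is /m/ at distance 4.

p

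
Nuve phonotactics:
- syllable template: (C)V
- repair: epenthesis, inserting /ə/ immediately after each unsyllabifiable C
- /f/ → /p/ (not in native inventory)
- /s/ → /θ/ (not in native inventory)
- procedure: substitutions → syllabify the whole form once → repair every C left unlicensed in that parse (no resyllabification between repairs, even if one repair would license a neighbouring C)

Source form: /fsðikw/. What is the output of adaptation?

Substitution: /f/ → /p/, /s/ → /θ/, giving /pθðikw/.
Syllabifying with onset maximization leaves /p/, /θ/, /k/, /w/ stranded (no codas are permitted; onsets are limited to one consonant).
Each unlicensed consonant becomes the onset of a new syllable: /p/ → /pə/, /θ/ → /θə/, /k/ → /kə/, /w/ → /wə/.

pəθəðikəwə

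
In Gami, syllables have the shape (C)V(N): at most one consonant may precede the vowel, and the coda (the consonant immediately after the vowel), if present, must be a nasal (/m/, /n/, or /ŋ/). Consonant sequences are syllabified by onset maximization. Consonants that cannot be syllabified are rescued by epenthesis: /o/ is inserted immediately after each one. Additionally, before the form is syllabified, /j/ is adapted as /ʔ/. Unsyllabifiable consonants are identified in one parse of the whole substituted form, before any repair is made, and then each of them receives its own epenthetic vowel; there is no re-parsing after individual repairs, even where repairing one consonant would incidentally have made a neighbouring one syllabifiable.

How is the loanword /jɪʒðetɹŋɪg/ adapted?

Substitution: /j/ → /ʔ/, giving /ʔɪʒðetɹŋɪg/.
The consonants /ʒ/, /t/, /ɹ/, /g/ cannot be parsed into a legal (C)V(N) syllable (only a nasal (/m/, /n/, or /ŋ/) is licensed in coda position; onsets are limited to one consonant).
Inserting the epenthetic vowel yields /ʒ/ → /ʒo/, /t/ → /to/, /ɹ/ → /ɹo/, /g/ → /go/.

ʔɪʒoðetoɹoŋɪgo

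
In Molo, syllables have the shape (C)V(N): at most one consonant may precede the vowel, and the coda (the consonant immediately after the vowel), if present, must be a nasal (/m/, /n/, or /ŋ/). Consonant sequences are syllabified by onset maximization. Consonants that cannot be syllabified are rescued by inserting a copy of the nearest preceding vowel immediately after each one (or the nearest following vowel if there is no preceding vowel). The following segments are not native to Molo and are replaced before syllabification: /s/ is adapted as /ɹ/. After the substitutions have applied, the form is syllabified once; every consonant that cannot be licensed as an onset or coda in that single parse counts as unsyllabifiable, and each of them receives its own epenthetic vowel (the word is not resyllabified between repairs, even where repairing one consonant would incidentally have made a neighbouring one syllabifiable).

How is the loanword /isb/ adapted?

Substitution: /s/ → /ɹ/, giving /iɹb/.
The consonants /ɹ/, /b/ cannot be parsed into a legal (C)V(N) syllable (only a nasal (/m/, /n/, or /ŋ/) is licensed in coda position; onsets are limited to one consonant).
Inserting the epenthetic vowel yields /ɹ/ → /ɹi/, /b/ → /bi/.

iɹibi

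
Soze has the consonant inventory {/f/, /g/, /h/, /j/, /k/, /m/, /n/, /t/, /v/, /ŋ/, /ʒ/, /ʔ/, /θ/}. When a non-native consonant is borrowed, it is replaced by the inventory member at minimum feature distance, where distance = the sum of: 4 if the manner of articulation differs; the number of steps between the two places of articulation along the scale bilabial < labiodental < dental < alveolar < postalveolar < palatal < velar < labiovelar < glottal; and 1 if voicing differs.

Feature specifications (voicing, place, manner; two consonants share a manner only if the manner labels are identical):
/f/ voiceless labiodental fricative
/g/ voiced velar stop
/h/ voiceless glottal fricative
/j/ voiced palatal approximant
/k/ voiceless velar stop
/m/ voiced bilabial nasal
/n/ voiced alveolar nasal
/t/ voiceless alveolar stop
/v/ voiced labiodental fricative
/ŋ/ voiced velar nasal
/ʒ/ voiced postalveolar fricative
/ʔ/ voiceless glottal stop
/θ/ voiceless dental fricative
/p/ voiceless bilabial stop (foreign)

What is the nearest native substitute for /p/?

t

/t/ is closest: same manner (stop), place distance 3 (bilabial→alveolar), same voicing; total 3. Next closest is /f/ at distance 5.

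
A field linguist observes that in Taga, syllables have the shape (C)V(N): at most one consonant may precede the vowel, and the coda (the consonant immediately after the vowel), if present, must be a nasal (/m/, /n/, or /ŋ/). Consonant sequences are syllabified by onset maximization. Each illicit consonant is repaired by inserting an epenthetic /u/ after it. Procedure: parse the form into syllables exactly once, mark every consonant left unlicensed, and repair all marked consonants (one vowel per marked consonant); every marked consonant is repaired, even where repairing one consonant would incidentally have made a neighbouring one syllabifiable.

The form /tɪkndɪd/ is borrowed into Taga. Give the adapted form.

The consonants /k/, /n/, /d/ cannot be parsed into a legal (C)V(N) syllable (only a nasal (/m/, /n/, or /ŋ/) is licensed in coda position; onsets are limited to one consonant).
Epenthesis after each stranded consonant: /k/ → /ku/, /n/ → /nu/, /d/ → /du/.

tɪkunudɪdu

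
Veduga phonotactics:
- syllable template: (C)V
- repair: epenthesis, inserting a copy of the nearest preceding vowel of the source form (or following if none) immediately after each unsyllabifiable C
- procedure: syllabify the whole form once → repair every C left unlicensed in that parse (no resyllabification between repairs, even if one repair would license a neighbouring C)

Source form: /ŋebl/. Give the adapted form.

ŋebele

Syllabifying with onset maximization leaves /b/, /l/ stranded (no codas are permitted; onsets are limited to one consonant).
Inserting the epenthetic vowel yields /b/ → /be/, /l/ → /le/.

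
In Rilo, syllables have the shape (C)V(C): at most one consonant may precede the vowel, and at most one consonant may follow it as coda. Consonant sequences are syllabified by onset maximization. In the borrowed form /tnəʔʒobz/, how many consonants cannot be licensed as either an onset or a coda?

2

Under (C)V(C), the unsyllabifiable consonants are /t/, /z/ (at most one coda consonant is licensed; onsets are limited to one consonant).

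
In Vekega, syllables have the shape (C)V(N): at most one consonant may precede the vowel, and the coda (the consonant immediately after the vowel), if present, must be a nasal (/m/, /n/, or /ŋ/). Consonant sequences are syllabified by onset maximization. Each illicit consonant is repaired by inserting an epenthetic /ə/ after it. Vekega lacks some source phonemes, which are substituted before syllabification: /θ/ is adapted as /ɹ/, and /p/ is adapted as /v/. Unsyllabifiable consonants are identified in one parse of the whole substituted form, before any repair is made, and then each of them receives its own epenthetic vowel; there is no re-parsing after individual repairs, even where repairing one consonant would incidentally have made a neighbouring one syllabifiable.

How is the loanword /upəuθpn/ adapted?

Substitution: /p/ → /v/, /θ/ → /ɹ/, giving /uvəuɹvn/.
The consonants /ɹ/, /v/, /n/ cannot be parsed into a legal (C)V(N) syllable (only a nasal (/m/, /n/, or /ŋ/) is licensed in coda position; onsets are limited to one consonant).
Each unlicensed consonant becomes the onset of a new syllable: /ɹ/ → /ɹə/, /v/ → /və/, /n/ → /nə/.

uvəuɹəvənə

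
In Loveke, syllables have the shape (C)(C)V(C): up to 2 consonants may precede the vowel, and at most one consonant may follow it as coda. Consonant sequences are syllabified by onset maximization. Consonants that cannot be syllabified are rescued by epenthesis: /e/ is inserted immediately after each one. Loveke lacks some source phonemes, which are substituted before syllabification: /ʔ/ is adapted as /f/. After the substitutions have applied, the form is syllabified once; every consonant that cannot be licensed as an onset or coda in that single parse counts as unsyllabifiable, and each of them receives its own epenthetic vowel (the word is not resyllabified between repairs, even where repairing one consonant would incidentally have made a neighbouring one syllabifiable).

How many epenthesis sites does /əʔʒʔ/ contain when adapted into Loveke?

2

After substitution the input is /əfʒf/.
The unsyllabifiable consonants are /ʒ/, /f/; each receives one epenthetic vowel.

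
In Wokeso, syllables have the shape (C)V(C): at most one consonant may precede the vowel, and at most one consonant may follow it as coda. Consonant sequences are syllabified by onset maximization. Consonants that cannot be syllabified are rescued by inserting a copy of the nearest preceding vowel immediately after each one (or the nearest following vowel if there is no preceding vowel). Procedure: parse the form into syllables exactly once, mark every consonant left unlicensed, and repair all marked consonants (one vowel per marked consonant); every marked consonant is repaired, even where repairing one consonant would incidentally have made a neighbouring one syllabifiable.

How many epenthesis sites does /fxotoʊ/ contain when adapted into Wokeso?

The unsyllabifiable consonants are /f/; each receives one epenthetic vowel.

1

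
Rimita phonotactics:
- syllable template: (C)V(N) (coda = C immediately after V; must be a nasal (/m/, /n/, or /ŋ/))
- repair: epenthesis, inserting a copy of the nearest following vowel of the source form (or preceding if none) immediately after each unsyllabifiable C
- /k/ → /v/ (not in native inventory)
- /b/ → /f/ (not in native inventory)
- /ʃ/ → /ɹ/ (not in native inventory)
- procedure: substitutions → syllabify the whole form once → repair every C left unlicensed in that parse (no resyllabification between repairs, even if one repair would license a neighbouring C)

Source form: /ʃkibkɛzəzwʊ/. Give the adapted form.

ɹivifɛvɛzəzʊwʊ

Substitution: /ʃ/ → /ɹ/, /k/ → /v/, /b/ → /f/, giving /ɹvifvɛzəzwʊ/.
Syllabifying with onset maximization leaves /ɹ/, /f/, /z/ stranded (only a nasal (/m/, /n/, or /ŋ/) is licensed in coda position; onsets are limited to one consonant).
Inserting the epenthetic vowel yields /ɹ/ → /ɹi/, /f/ → /fɛ/, /z/ → /zʊ/.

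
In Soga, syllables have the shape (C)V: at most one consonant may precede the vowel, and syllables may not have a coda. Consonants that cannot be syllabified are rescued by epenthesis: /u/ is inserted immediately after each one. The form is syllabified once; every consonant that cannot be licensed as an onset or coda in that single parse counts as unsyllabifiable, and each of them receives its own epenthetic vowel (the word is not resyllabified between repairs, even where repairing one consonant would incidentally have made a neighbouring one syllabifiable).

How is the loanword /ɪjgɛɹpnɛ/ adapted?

Under (C)V, the unsyllabifiable consonants are /j/, /ɹ/, /p/ (no codas are permitted; onsets are limited to one consonant).
Epenthesis after each stranded consonant: /j/ → /ju/, /ɹ/ → /ɹu/, /p/ → /pu/.

ɪjugɛɹupunɛ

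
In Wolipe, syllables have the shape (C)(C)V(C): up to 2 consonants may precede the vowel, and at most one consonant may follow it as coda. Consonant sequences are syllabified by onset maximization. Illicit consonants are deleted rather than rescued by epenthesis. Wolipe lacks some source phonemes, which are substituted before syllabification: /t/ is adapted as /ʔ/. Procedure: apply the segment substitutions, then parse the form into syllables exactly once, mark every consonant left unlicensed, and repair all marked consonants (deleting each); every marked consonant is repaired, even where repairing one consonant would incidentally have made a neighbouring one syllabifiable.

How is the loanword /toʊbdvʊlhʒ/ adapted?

Substitution: /t/ → /ʔ/, giving /ʔoʊbdvʊlhʒ/.
Under (C)(C)V(C), the unsyllabifiable consonants are /h/, /ʒ/ (at most one coda consonant is licensed; onsets may contain at most 2 consonants).
Deleting the stranded consonants removes /h/, /ʒ/.

ʔoʊbdvʊl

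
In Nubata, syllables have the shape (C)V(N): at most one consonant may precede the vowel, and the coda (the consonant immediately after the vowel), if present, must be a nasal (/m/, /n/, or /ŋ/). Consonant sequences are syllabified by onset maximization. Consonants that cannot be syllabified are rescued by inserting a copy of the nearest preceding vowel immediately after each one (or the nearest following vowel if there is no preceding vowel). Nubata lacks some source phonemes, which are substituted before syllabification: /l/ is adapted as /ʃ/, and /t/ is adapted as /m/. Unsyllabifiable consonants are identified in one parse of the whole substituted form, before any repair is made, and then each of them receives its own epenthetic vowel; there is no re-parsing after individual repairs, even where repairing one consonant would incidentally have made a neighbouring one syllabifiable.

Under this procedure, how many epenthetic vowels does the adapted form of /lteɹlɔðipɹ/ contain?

After substitution the input is /ʃmeɹʃɔðipɹ/.
The unsyllabifiable consonants are /ʃ/, /ɹ/, /p/, /ɹ/; each receives one epenthetic vowel.

4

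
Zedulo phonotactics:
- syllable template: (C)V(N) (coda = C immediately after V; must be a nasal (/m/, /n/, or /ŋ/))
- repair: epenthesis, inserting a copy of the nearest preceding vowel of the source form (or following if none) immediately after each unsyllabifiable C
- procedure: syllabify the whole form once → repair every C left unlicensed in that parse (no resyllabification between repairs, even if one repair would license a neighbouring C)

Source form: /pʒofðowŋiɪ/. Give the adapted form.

The consonants /p/, /f/, /w/ cannot be parsed into a legal (C)V(N) syllable (only a nasal (/m/, /n/, or /ŋ/) is licensed in coda position; onsets are limited to one consonant).
Inserting the epenthetic vowel yields /p/ → /po/, /f/ → /fo/, /w/ → /wo/.

poʒofoðowoŋiɪ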